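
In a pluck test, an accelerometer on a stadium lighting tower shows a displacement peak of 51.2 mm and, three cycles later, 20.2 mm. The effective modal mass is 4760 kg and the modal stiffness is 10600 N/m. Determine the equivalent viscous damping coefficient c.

700 N·s/m

Logarithmic decrement δ = (1/n)·ln(x₀/x_n) = (1/3)·ln(51.2/20.2) = (1/3)·ln(2.535) = 0.3100.
ζ = δ/√(4π² + δ²) = 0.3100/√(39.48 + 0.0961) = 0.3100/6.291 = 0.04928.
c = ζ · 2√(km) = 0.04928 × 2√(10600 × 4760) = 0.04928 × 14210 = 700.1 N·s/m.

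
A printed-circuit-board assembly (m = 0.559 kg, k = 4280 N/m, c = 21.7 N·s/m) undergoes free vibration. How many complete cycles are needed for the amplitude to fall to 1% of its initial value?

ζ = c/(2√(km)) = 21.7/(2√(4280 × 0.559)) = 21.7/97.83 = 0.2218.
Logarithmic decrement δ = 2πζ/√(1 − ζ²) = 2π × 0.2218/√(1 − 0.0492) = 1.429.
x_n/x₀ = e^(−nδ) ≤ 0.01; take ln: n ≥ ln(1/0.01)/δ = 4.605/1.429 = 3.222.
So 4 complete cycles are required.

4 cycles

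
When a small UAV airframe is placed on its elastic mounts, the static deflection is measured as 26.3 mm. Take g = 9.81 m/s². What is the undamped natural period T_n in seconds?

ω_n = √(g/δ_st) = √(9.81/0.0263) = √373.0 = 19.31 rad/s.
T_n = 2π/ω_n = 6.283/19.31 = 0.3253 s.

0.325 s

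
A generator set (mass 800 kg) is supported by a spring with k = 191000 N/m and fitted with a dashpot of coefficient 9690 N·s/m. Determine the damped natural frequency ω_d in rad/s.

ω_n = √(k/m) = √(191000/800) = 15.45 rad/s.
Critical damping c_c = 2√(k·m) = 2√(191000 × 800) = 24720 N·s/m, so ζ = c/c_c = 9690/24720 = 0.3920.
ω_d = ω_n√(1 − ζ²) = 15.45 × √(1 − 0.154) = 14.22 rad/s.

14.2 rad/s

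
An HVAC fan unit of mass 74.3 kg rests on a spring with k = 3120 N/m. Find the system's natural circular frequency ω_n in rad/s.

ω_n = √(k/m) = √(3120/74.3) = √41.99 = 6.480 rad/s.

6.48 rad/s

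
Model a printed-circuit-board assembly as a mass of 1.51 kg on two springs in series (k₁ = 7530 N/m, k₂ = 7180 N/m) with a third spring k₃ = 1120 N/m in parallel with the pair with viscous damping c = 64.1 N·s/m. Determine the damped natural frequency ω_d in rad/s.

52.2 rad/s

Series pair: k_s = k₁k₂/(k₁+k₂) = (7530)(7180)/(7530 + 7180) = 3675 N/m. In parallel with k₃: k_eq = 3675 + 1120 = 4795 N/m.
ω_n = √(k_eq/m) = √(4795/1.51) = 56.35 rad/s.
Critical damping c_c = 2√(k_eq·m) = 2√(4795 × 1.51) = 170.2 N·s/m, so ζ = c/c_c = 64.1/170.2 = 0.3766.
ω_d = ω_n√(1 − ζ²) = 56.35 × √(1 − 0.142) = 52.20 rad/s.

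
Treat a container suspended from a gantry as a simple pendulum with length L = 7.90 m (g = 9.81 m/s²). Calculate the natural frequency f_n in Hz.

For a simple pendulum ω_n = √(g/L) = √(9.81/7.90) = √1.242 = 1.114 rad/s.
f_n = ω_n/(2π) = 1.114/6.283 = 0.1774 Hz.

0.177 Hz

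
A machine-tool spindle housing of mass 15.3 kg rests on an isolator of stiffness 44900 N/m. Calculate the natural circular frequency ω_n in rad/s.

54.2 rad/s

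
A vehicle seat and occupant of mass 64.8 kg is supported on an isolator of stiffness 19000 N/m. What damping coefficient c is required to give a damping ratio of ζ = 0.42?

932 N·s/m

c_c = 2√(k·m) = 2√(19000 × 64.8) = 2219 N·s/m.
c = ζ·c_c = 0.42 × 2219 = 932.1 N·s/m.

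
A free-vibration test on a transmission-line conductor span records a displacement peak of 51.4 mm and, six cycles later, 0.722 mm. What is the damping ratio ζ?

Logarithmic decrement δ = (1/n)·ln(x₀/x_n) = (1/6)·ln(51.4/0.722) = (1/6)·ln(71.19) = 0.7109.
ζ = δ/√(4π² + δ²) = 0.7109/√(39.48 + 0.505) = 0.7109/6.323 = 0.1124.

0.112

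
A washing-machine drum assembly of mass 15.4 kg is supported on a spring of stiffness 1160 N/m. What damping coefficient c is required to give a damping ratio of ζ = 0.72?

c_c = 2√(k·m) = 2√(1160 × 15.4) = 267.3 N·s/m.
c = ζ·c_c = 0.72 × 267.3 = 192.5 N·s/m.

192 N·s/m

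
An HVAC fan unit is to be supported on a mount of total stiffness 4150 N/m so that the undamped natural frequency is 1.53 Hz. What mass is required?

44.9 kg

ω_n = 2πf_n = 2π × 1.53 = 9.613 rad/s.
m = k/ω_n² = 4150/9.613² = 4150/92.42 = 44.91 kg.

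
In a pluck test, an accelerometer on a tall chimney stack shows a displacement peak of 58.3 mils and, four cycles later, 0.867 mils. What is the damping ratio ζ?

Logarithmic decrement δ = (1/n)·ln(x₀/x_n) = (1/4)·ln(58.3/0.867) = (1/4)·ln(67.24) = 1.052.
ζ = δ/√(4π² + δ²) = 1.052/√(39.48 + 1.11) = 1.052/6.371 = 0.1651.

0.165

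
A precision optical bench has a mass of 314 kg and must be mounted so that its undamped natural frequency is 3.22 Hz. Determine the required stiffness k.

ω_n = 2πf_n = 2π × 3.22 = 20.23 rad/s.
k = m·ω_n² = 314 × 20.23² = 314 × 409.3 = 128500 N/m.

129000 N/m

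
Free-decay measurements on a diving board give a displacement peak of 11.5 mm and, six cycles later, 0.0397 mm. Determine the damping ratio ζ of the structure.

0.149

Logarithmic decrement δ = (1/n)·ln(x₀/x_n) = (1/6)·ln(11.5/0.0397) = (1/6)·ln(289.7) = 0.9448.
ζ = δ/√(4π² + δ²) = 0.9448/√(39.48 + 0.893) = 0.9448/6.354 = 0.1487.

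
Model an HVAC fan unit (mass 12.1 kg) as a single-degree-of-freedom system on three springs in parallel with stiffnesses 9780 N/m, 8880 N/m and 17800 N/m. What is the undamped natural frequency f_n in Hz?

Parallel springs add: k_eq = 9780 + 8880 + 17800 = 36460 N/m.
ω_n = √(k_eq/m) = √(36460/12.1) = √3013 = 54.89 rad/s.
f_n = ω_n/(2π) = 54.89/6.283 = 8.736 Hz.

8.74 Hz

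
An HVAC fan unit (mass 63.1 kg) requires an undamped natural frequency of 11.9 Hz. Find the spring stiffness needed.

353000 N/m

ω_n = 2πf_n = 2π × 11.9 = 74.77 rad/s.
k = m·ω_n² = 63.1 × 74.77² = 63.1 × 5591 = 352800 N/m.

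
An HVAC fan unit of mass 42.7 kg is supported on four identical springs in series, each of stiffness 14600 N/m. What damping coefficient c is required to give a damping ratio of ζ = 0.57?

Series springs: 1/k_eq = 4/14600, so k_eq = 14600/4 = 3650 N/m.
c_c = 2√(k_eq·m) = 2√(3650 × 42.7) = 789.6 N·s/m.
c = ζ·c_c = 0.57 × 789.6 = 450.1 N·s/m.

450 N·s/m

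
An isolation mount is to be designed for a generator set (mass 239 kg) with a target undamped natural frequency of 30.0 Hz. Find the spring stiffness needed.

ω_n = 2πf_n = 2π × 30.0 = 188.5 rad/s.
k = m·ω_n² = 239 × 188.5² = 239 × 35530 = 8492000 N/m.

8490000 N/m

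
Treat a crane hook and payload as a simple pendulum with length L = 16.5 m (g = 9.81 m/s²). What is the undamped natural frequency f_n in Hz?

For a simple pendulum ω_n = √(g/L) = √(9.81/16.5) = √0.5945 = 0.7711 rad/s.
f_n = ω_n/(2π) = 0.7711/6.283 = 0.1227 Hz.

0.123 Hz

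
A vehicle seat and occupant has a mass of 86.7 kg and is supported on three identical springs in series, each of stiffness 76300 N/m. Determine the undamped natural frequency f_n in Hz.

Series springs: 1/k_eq = 3/76300, so k_eq = 76300/3 = 25430 N/m.
ω_n = √(k_eq/m) = √(25430/86.7) = √293.3 = 17.13 rad/s.
f_n = ω_n/(2π) = 17.13/6.283 = 2.726 Hz.

2.73 Hz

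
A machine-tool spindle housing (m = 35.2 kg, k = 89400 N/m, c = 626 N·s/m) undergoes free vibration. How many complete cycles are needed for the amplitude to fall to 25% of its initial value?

ζ = c/(2√(km)) = 626/(2√(89400 × 35.2)) = 626/3548 = 0.1764.
Logarithmic decrement δ = 2πζ/√(1 − ζ²) = 2π × 0.1764/√(1 − 0.0311) = 1.126.
x_n/x₀ = e^(−nδ) ≤ 0.25; take ln: n ≥ ln(1/0.25)/δ = 1.386/1.126 = 1.231.
So 2 complete cycles are required.

2 cycles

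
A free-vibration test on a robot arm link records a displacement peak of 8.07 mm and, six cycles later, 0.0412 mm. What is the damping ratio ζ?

0.139

Logarithmic decrement δ = (1/n)·ln(x₀/x_n) = (1/6)·ln(8.07/0.0412) = (1/6)·ln(195.9) = 0.8796.
ζ = δ/√(4π² + δ²) = 0.8796/√(39.48 + 0.774) = 0.8796/6.344 = 0.1386.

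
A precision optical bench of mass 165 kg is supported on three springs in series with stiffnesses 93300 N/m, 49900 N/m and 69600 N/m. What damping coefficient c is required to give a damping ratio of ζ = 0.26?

Series springs: 1/k_eq = 1/93300 + 1/49900 + 1/69600 = 4.513×10^-5, so k_eq = 22160 N/m.
c_c = 2√(k_eq·m) = 2√(22160 × 165) = 3824 N·s/m.
c = ζ·c_c = 0.26 × 3824 = 994.3 N·s/m.

994 N·s/m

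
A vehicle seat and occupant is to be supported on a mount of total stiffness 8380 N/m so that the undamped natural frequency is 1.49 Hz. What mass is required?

95.6 kg

ω_n = 2πf_n = 2π × 1.49 = 9.362 rad/s.
m = k/ω_n² = 8380/9.362² = 8380/87.65 = 95.61 kg.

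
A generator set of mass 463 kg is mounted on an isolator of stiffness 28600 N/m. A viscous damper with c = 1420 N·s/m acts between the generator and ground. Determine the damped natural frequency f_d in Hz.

1.23 Hz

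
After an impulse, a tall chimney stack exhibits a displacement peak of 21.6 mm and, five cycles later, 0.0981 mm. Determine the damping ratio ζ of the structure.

Logarithmic decrement δ = (1/n)·ln(x₀/x_n) = (1/5)·ln(21.6/0.0981) = (1/5)·ln(220.2) = 1.079.
ζ = δ/√(4π² + δ²) = 1.079/√(39.48 + 1.16) = 1.079/6.375 = 0.1692.

0.169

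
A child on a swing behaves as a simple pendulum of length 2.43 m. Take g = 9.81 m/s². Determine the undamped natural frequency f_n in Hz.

For a simple pendulum ω_n = √(g/L) = √(9.81/2.43) = √4.037 = 2.009 rad/s.
f_n = ω_n/(2π) = 2.009/6.283 = 0.3198 Hz.

0.320 Hz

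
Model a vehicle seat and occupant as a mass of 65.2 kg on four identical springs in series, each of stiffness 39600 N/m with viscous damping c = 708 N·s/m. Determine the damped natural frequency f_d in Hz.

1.76 Hz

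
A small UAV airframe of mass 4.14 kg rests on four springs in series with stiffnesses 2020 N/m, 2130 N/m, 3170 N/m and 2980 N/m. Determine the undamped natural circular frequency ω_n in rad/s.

12.2 rad/s

Series springs: 1/k_eq = 1/2020 + 1/2130 + 1/3170 + 1/2980 = 0.001616, so k_eq = 619.0 N/m.
ω_n = √(k_eq/m) = √(619.0/4.14) = √149.5 = 12.23 rad/s.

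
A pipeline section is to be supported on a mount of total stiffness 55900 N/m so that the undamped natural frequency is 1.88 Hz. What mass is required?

401 kg

ω_n = 2πf_n = 2π × 1.88 = 11.81 rad/s.
m = k/ω_n² = 55900/11.81² = 55900/139.5 = 400.6 kg.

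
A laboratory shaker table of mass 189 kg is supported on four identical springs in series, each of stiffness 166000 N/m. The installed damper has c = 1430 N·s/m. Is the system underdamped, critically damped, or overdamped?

Series springs: 1/k_eq = 4/166000, so k_eq = 166000/4 = 41500 N/m.
c_c = 2√(k_eq·m) = 5601 N·s/m; ζ = c/c_c = 1430/5601 = 0.255.
Since ζ < 1 the system is underdamped.

underdamped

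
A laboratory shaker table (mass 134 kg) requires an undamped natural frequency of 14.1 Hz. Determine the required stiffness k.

1050000 N/m

ω_n = 2πf_n = 2π × 14.1 = 88.59 rad/s.
k = m·ω_n² = 134 × 88.59² = 134 × 7849 = 1052000 N/m.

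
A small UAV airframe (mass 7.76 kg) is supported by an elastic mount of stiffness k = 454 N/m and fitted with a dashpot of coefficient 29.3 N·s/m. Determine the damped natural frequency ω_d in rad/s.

ω_n = √(k/m) = √(454.0/7.76) = 7.649 rad/s.
Critical damping c_c = 2√(k·m) = 2√(454.0 × 7.76) = 118.7 N·s/m, so ζ = c/c_c = 29.3/118.7 = 0.2468.
ω_d = ω_n√(1 − ζ²) = 7.649 × √(1 − 0.0609) = 7.412 rad/s.

7.41 rad/s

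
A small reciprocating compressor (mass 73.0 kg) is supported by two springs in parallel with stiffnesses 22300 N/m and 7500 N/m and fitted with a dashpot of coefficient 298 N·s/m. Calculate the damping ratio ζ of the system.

Parallel springs add: k_eq = 22300 + 7500 = 29800 N/m.
ω_n = √(k_eq/m) = √(29800/73.0) = 20.20 rad/s.
Critical damping c_c = 2√(k_eq·m) = 2√(29800 × 73.0) = 2950 N·s/m, so ζ = c/c_c = 298/2950 = 0.1010.

0.101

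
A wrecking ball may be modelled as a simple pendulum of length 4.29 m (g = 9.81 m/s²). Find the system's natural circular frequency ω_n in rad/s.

1.51 rad/s

For a simple pendulum ω_n = √(g/L) = √(9.81/4.29) = √2.287 = 1.512 rad/s.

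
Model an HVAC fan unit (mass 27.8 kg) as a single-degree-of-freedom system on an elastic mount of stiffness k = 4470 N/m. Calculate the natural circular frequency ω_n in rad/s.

12.7 rad/s

ω_n = √(k/m) = √(4470/27.8) = √160.8 = 12.68 rad/s.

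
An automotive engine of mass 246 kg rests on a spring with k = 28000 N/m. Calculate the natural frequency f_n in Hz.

ω_n = √(k/m) = √(28000/246) = √113.8 = 10.67 rad/s.
f_n = ω_n/(2π) = 10.67/6.283 = 1.698 Hz.

1.70 Hz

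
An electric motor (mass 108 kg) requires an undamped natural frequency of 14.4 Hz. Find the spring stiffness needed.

884000 N/m

ω_n = 2πf_n = 2π × 14.4 = 90.48 rad/s.
k = m·ω_n² = 108 × 90.48² = 108 × 8186 = 884100 N/m.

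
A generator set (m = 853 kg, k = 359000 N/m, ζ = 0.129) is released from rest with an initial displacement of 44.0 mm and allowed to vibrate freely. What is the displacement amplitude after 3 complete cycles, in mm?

Logarithmic decrement δ = 2πζ/√(1 − ζ²) = 2π × 0.1290/√(1 − 0.0166) = 0.8174.
After n cycles, x_n/x₀ = e^(−nδ), so x_3 = 44.0 × e^(−3 × 0.8174) = 44.0 × 0.08611 = 3.789 mm.

3.79 mm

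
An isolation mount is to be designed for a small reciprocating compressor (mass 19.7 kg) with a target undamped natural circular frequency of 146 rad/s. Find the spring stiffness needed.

k = m·ω_n² = 19.7 × 146.0² = 19.7 × 21320 = 419900 N/m.

420000 N/m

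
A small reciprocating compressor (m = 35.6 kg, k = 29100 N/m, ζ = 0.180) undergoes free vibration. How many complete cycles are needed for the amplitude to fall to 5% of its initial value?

3 cycles

Logarithmic decrement δ = 2πζ/√(1 − ζ²) = 2π × 0.1800/√(1 − 0.0324) = 1.150.
x_n/x₀ = e^(−nδ) ≤ 0.05; take ln: n ≥ ln(1/0.05)/δ = 2.996/1.150 = 2.606.
So 3 complete cycles are required.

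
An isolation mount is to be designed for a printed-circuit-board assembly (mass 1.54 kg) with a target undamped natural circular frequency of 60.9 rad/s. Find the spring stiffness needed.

5710 N/m

k = m·ω_n² = 1.54 × 60.90² = 1.54 × 3709 = 5712 N/m.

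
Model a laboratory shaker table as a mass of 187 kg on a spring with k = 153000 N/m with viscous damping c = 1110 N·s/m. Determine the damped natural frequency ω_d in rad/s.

ω_n = √(k/m) = √(153000/187) = 28.60 rad/s.
Critical damping c_c = 2√(k·m) = 2√(153000 × 187) = 10700 N·s/m, so ζ = c/c_c = 1110/10700 = 0.1038.
ω_d = ω_n√(1 − ζ²) = 28.60 × √(1 − 0.0108) = 28.45 rad/s.

28.4 rad/s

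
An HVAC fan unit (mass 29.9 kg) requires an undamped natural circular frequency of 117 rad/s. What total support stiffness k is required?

409000 N/m

k = m·ω_n² = 29.9 × 117.0² = 29.9 × 13690 = 409300 N/m.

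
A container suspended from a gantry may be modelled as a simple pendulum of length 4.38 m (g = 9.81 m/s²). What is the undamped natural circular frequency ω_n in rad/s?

1.50 rad/s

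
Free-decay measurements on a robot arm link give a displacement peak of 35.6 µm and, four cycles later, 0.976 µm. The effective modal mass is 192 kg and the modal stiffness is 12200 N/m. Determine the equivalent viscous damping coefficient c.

434 N·s/m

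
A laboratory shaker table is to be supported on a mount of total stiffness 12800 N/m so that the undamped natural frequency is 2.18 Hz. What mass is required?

68.2 kg

ω_n = 2πf_n = 2π × 2.18 = 13.70 rad/s.
m = k/ω_n² = 12800/13.70² = 12800/187.6 = 68.22 kg.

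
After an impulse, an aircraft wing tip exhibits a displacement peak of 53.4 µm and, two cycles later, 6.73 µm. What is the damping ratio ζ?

Logarithmic decrement δ = (1/n)·ln(x₀/x_n) = (1/2)·ln(53.4/6.73) = (1/2)·ln(7.935) = 1.036.
ζ = δ/√(4π² + δ²) = 1.036/√(39.48 + 1.07) = 1.036/6.368 = 0.1626.

0.163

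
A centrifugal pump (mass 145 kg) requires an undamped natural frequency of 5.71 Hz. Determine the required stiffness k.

ω_n = 2πf_n = 2π × 5.71 = 35.88 rad/s.
k = m·ω_n² = 145 × 35.88² = 145 × 1287 = 186600 N/m.

187000 N/m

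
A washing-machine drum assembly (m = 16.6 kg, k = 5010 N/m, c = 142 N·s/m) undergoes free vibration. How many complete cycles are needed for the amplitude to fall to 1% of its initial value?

3 cycles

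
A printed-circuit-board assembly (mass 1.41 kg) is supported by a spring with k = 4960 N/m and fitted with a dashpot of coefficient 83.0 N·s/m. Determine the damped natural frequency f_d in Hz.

ω_n = √(k/m) = √(4960/1.41) = 59.31 rad/s.
Critical damping c_c = 2√(k·m) = 2√(4960 × 1.41) = 167.3 N·s/m, so ζ = c/c_c = 83.0/167.3 = 0.4962.
ω_d = ω_n√(1 − ζ²) = 59.31 × √(1 − 0.246) = 51.49 rad/s.
f_d = ω_d/(2π) = 8.195 Hz.

8.20 Hz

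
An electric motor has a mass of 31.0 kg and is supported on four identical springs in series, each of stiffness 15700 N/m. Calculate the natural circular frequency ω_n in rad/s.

Series springs: 1/k_eq = 4/15700, so k_eq = 15700/4 = 3925 N/m.
ω_n = √(k_eq/m) = √(3925/31.0) = √126.6 = 11.25 rad/s.

11.3 rad/s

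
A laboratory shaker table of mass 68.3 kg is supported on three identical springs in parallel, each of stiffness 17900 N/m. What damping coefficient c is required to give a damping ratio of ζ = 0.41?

1570 N·s/m

Parallel springs add: k_eq = 3 × 17900 = 53700 N/m.
c_c = 2√(k_eq·m) = 2√(53700 × 68.3) = 3830 N·s/m.
c = ζ·c_c = 0.41 × 3830 = 1570 N·s/m.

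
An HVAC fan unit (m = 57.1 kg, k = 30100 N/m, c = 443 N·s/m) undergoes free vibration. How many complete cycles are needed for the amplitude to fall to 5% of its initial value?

3 cycles

ζ = c/(2√(km)) = 443/(2√(30100 × 57.1)) = 443/2622 = 0.1690.
Logarithmic decrement δ = 2πζ/√(1 − ζ²) = 2π × 0.1690/√(1 − 0.0285) = 1.077.
x_n/x₀ = e^(−nδ) ≤ 0.05; take ln: n ≥ ln(1/0.05)/δ = 2.996/1.077 = 2.781.
So 3 complete cycles are required.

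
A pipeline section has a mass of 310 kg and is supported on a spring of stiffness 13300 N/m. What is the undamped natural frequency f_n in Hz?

1.04 Hz

ω_n = √(k/m) = √(13300/310) = √42.90 = 6.550 rad/s.
f_n = ω_n/(2π) = 6.550/6.283 = 1.042 Hz.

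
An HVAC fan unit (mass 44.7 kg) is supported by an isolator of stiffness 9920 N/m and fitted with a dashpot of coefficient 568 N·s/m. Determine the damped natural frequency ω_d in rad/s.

13.5 rad/s

ω_n = √(k/m) = √(9920/44.7) = 14.90 rad/s.
Critical damping c_c = 2√(k·m) = 2√(9920 × 44.7) = 1332 N·s/m, so ζ = c/c_c = 568/1332 = 0.4265.
ω_d = ω_n√(1 − ζ²) = 14.90 × √(1 − 0.182) = 13.47 rad/s.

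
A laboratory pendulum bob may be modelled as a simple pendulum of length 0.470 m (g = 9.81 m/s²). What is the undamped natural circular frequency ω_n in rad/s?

For a simple pendulum ω_n = √(g/L) = √(9.81/0.470) = √20.87 = 4.569 rad/s.

4.57 rad/s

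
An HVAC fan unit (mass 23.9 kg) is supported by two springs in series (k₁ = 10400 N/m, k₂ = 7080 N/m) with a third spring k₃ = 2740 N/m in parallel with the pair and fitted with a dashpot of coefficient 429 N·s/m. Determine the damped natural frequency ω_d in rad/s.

14.5 rad/s

Series pair: k_s = k₁k₂/(k₁+k₂) = (10400)(7080)/(10400 + 7080) = 4212 N/m. In parallel with k₃: k_eq = 4212 + 2740 = 6952 N/m.
ω_n = √(k_eq/m) = √(6952/23.9) = 17.06 rad/s.
Critical damping c_c = 2√(k_eq·m) = 2√(6952 × 23.9) = 815.3 N·s/m, so ζ = c/c_c = 429/815.3 = 0.5262.
ω_d = ω_n√(1 − ζ²) = 17.06 × √(1 − 0.277) = 14.50 rad/s.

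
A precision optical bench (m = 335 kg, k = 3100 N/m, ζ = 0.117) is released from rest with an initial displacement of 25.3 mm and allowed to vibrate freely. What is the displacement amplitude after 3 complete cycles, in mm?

2.75 mm

Logarithmic decrement δ = 2πζ/√(1 − ζ²) = 2π × 0.1170/√(1 − 0.0137) = 0.7402.
After n cycles, x_n/x₀ = e^(−nδ), so x_3 = 25.3 × e^(−3 × 0.7402) = 25.3 × 0.1085 = 2.746 mm.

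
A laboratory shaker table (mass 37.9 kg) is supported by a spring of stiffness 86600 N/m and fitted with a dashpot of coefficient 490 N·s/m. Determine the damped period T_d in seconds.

0.133 s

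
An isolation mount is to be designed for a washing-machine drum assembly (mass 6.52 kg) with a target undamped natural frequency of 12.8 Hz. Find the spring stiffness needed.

ω_n = 2πf_n = 2π × 12.8 = 80.42 rad/s.
k = m·ω_n² = 6.52 × 80.42² = 6.52 × 6468 = 42170 N/m.

42200 N/m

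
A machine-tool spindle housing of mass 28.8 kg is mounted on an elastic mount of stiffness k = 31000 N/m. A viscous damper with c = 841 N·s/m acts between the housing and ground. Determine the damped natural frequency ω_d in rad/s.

29.4 rad/s

ω_n = √(k/m) = √(31000/28.8) = 32.81 rad/s.
Critical damping c_c = 2√(k·m) = 2√(31000 × 28.8) = 1890 N·s/m, so ζ = c/c_c = 841/1890 = 0.4450.
ω_d = ω_n√(1 − ζ²) = 32.81 × √(1 − 0.198) = 29.38 rad/s.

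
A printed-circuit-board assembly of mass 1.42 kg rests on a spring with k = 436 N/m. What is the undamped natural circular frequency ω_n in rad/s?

17.5 rad/s

ω_n = √(k/m) = √(436.0/1.42) = √307.0 = 17.52 rad/s.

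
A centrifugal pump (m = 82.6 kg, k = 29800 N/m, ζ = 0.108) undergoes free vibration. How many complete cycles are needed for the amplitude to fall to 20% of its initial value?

3 cycles

Logarithmic decrement δ = 2πζ/√(1 − ζ²) = 2π × 0.1080/√(1 − 0.0117) = 0.6826.
x_n/x₀ = e^(−nδ) ≤ 0.2; take ln: n ≥ ln(1/0.2)/δ = 1.609/0.6826 = 2.358.
So 3 complete cycles are required.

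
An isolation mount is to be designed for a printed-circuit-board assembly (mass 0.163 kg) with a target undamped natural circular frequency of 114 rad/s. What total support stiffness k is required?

2120 N/m

k = m·ω_n² = 0.163 × 114.0² = 0.163 × 13000 = 2118 N/m.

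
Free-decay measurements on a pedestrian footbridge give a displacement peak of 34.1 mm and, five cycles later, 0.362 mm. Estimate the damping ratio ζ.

0.143

Logarithmic decrement δ = (1/n)·ln(x₀/x_n) = (1/5)·ln(34.1/0.362) = (1/5)·ln(94.20) = 0.9091.
ζ = δ/√(4π² + δ²) = 0.9091/√(39.48 + 0.826) = 0.9091/6.349 = 0.1432.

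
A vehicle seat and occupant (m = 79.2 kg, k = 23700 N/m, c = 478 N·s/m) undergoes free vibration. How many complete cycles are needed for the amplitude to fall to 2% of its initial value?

4 cycles

ζ = c/(2√(km)) = 478/(2√(23700 × 79.2)) = 478/2740 = 0.1744.
Logarithmic decrement δ = 2πζ/√(1 − ζ²) = 2π × 0.1744/√(1 − 0.0304) = 1.113.
x_n/x₀ = e^(−nδ) ≤ 0.02; take ln: n ≥ ln(1/0.02)/δ = 3.912/1.113 = 3.514.
So 4 complete cycles are required.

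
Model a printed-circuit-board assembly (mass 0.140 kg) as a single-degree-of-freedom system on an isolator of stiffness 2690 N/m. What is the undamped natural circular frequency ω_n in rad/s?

139 rad/s

ω_n = √(k/m) = √(2690/0.140) = √19210 = 138.6 rad/s.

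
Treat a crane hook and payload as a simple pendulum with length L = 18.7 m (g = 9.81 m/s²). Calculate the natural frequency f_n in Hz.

For a simple pendulum ω_n = √(g/L) = √(9.81/18.7) = √0.5246 = 0.7243 rad/s.
f_n = ω_n/(2π) = 0.7243/6.283 = 0.1153 Hz.

0.115 Hz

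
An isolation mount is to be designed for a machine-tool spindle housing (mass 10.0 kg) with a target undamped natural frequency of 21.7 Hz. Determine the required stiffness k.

ω_n = 2πf_n = 2π × 21.7 = 136.3 rad/s.
k = m·ω_n² = 10.0 × 136.3² = 10.0 × 18590 = 185900 N/m.

186000 N/m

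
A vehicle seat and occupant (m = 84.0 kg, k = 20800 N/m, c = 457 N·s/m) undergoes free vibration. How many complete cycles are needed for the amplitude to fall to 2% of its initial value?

4 cycles

ζ = c/(2√(km)) = 457/(2√(20800 × 84.0)) = 457/2644 = 0.1729.
Logarithmic decrement δ = 2πζ/√(1 − ζ²) = 2π × 0.1729/√(1 − 0.0299) = 1.103.
x_n/x₀ = e^(−nδ) ≤ 0.02; take ln: n ≥ ln(1/0.02)/δ = 3.912/1.103 = 3.547.
So 4 complete cycles are required.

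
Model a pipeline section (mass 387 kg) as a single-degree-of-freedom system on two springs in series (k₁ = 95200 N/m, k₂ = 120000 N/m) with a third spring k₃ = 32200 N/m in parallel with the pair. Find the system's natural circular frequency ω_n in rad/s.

14.8 rad/s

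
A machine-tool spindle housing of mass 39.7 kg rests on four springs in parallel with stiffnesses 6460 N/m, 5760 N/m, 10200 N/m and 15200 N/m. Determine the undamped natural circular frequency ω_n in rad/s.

30.8 rad/s

Parallel springs add: k_eq = 6460 + 5760 + 10200 + 15200 = 37620 N/m.
ω_n = √(k_eq/m) = √(37620/39.7) = √947.6 = 30.78 rad/s.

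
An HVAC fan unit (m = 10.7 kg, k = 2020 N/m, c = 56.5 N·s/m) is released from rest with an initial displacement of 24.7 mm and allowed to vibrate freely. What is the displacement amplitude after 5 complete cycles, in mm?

ζ = c/(2√(km)) = 56.5/(2√(2020 × 10.7)) = 56.5/294.0 = 0.1922.
Logarithmic decrement δ = 2πζ/√(1 − ζ²) = 2π × 0.1922/√(1 − 0.0369) = 1.230.
After n cycles, x_n/x₀ = e^(−nδ), so x_5 = 24.7 × e^(−5 × 1.230) = 24.7 × 0.002131 = 0.05263 mm.

0.0526 mm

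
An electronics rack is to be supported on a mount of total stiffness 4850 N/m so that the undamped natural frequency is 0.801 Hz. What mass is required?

ω_n = 2πf_n = 2π × 0.801 = 5.033 rad/s.
m = k/ω_n² = 4850/5.033² = 4850/25.33 = 191.5 kg.

191 kg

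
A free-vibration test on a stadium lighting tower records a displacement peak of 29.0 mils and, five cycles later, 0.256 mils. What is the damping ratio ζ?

Logarithmic decrement δ = (1/n)·ln(x₀/x_n) = (1/5)·ln(29.0/0.256) = (1/5)·ln(113.3) = 0.9460.
ζ = δ/√(4π² + δ²) = 0.9460/√(39.48 + 0.895) = 0.9460/6.354 = 0.1489.

0.149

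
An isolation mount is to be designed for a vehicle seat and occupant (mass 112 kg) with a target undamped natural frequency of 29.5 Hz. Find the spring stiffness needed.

3850000 N/m

ω_n = 2πf_n = 2π × 29.5 = 185.4 rad/s.
k = m·ω_n² = 112 × 185.4² = 112 × 34360 = 3848000 N/m.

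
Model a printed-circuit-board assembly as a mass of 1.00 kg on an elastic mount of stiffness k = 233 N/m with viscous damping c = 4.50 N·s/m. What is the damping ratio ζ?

0.147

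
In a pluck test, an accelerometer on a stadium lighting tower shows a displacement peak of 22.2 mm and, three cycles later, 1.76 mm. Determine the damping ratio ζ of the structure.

Logarithmic decrement δ = (1/n)·ln(x₀/x_n) = (1/3)·ln(22.2/1.76) = (1/3)·ln(12.61) = 0.8449.
ζ = δ/√(4π² + δ²) = 0.8449/√(39.48 + 0.714) = 0.8449/6.340 = 0.1333.

0.133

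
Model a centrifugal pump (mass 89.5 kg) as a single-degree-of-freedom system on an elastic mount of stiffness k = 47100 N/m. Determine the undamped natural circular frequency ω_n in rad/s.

ω_n = √(k/m) = √(47100/89.5) = √526.3 = 22.94 rad/s.

22.9 rad/s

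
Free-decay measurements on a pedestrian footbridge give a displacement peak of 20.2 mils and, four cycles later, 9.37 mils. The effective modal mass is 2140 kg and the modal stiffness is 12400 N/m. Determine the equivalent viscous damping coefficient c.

315 N·s/m

Logarithmic decrement δ = (1/n)·ln(x₀/x_n) = (1/4)·ln(20.2/9.37) = (1/4)·ln(2.156) = 0.1920.
ζ = δ/√(4π² + δ²) = 0.1920/√(39.48 + 0.0369) = 0.1920/6.286 = 0.03055.
c = ζ · 2√(km) = 0.03055 × 2√(12400 × 2140) = 0.03055 × 10300 = 314.7 N·s/m.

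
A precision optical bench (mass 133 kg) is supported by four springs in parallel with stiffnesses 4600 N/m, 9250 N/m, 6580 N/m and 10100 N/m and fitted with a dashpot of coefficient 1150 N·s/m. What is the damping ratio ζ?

Parallel springs add: k_eq = 4600 + 9250 + 6580 + 10100 = 30530 N/m.
ω_n = √(k_eq/m) = √(30530/133) = 15.15 rad/s.
Critical damping c_c = 2√(k_eq·m) = 2√(30530 × 133) = 4030 N·s/m, so ζ = c/c_c = 1150/4030 = 0.2854.

0.285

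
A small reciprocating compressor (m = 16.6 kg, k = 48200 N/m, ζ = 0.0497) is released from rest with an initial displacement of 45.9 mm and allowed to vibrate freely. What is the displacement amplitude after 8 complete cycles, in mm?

3.76 mm

Logarithmic decrement δ = 2πζ/√(1 − ζ²) = 2π × 0.04970/√(1 − 0.00247) = 0.3127.
After n cycles, x_n/x₀ = e^(−nδ), so x_8 = 45.9 × e^(−8 × 0.3127) = 45.9 × 0.08198 = 3.763 mm.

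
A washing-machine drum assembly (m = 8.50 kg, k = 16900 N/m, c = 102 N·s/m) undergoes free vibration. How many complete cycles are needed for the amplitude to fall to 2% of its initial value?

5 cycles

ζ = c/(2√(km)) = 102/(2√(16900 × 8.50)) = 102/758.0 = 0.1346.
Logarithmic decrement δ = 2πζ/√(1 − ζ²) = 2π × 0.1346/√(1 − 0.0181) = 0.8532.
x_n/x₀ = e^(−nδ) ≤ 0.02; take ln: n ≥ ln(1/0.02)/δ = 3.912/0.8532 = 4.585.
So 5 complete cycles are required.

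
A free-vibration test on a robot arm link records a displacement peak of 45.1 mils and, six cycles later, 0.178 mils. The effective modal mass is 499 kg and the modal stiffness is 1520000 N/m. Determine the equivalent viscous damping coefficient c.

8000 N·s/m

Logarithmic decrement δ = (1/n)·ln(x₀/x_n) = (1/6)·ln(45.1/0.178) = (1/6)·ln(253.4) = 0.9225.
ζ = δ/√(4π² + δ²) = 0.9225/√(39.48 + 0.851) = 0.9225/6.351 = 0.1453.
c = ζ · 2√(km) = 0.1453 × 2√(1520000 × 499) = 0.1453 × 55080 = 8001 N·s/m.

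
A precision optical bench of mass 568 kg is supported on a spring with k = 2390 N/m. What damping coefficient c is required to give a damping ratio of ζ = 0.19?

c_c = 2√(k·m) = 2√(2390 × 568) = 2330 N·s/m.
c = ζ·c_c = 0.19 × 2330 = 442.7 N·s/m.

443 N·s/m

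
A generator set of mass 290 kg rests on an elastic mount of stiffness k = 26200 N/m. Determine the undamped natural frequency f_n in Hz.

1.51 Hz

ω_n = √(k/m) = √(26200/290) = √90.34 = 9.505 rad/s.
f_n = ω_n/(2π) = 9.505/6.283 = 1.513 Hz.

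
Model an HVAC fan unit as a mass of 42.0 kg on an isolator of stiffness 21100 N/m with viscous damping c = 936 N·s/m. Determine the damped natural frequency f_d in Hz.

ω_n = √(k/m) = √(21100/42.0) = 22.41 rad/s.
Critical damping c_c = 2√(k·m) = 2√(21100 × 42.0) = 1883 N·s/m, so ζ = c/c_c = 936/1883 = 0.4971.
ω_d = ω_n√(1 − ζ²) = 22.41 × √(1 − 0.247) = 19.45 rad/s.
f_d = ω_d/(2π) = 3.095 Hz.

3.10 Hz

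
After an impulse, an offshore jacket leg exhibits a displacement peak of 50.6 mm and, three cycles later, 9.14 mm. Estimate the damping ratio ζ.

Logarithmic decrement δ = (1/n)·ln(x₀/x_n) = (1/3)·ln(50.6/9.14) = (1/3)·ln(5.536) = 0.5704.
ζ = δ/√(4π² + δ²) = 0.5704/√(39.48 + 0.325) = 0.5704/6.309 = 0.09041.

0.0904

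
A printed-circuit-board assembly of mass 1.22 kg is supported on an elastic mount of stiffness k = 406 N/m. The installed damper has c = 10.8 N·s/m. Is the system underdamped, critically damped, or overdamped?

underdamped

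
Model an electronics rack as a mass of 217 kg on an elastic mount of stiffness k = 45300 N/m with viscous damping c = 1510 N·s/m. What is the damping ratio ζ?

ω_n = √(k/m) = √(45300/217) = 14.45 rad/s.
Critical damping c_c = 2√(k·m) = 2√(45300 × 217) = 6271 N·s/m, so ζ = c/c_c = 1510/6271 = 0.2408.

0.241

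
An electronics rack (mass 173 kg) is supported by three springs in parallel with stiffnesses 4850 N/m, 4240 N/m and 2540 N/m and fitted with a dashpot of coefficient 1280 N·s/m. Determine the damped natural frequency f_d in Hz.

Parallel springs add: k_eq = 4850 + 4240 + 2540 = 11630 N/m.
ω_n = √(k_eq/m) = √(11630/173) = 8.199 rad/s.
Critical damping c_c = 2√(k_eq·m) = 2√(11630 × 173) = 2837 N·s/m, so ζ = c/c_c = 1280/2837 = 0.4512.
ω_d = ω_n√(1 − ζ²) = 8.199 × √(1 − 0.204) = 7.317 rad/s.
f_d = ω_d/(2π) = 1.165 Hz.

1.16 Hz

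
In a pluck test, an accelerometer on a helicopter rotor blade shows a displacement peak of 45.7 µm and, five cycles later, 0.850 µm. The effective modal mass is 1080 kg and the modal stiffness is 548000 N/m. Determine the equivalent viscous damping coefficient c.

Logarithmic decrement δ = (1/n)·ln(x₀/x_n) = (1/5)·ln(45.7/0.850) = (1/5)·ln(53.76) = 0.7969.
ζ = δ/√(4π² + δ²) = 0.7969/√(39.48 + 0.635) = 0.7969/6.334 = 0.1258.
c = ζ · 2√(km) = 0.1258 × 2√(548000 × 1080) = 0.1258 × 48660 = 6122 N·s/m.

6120 N·s/m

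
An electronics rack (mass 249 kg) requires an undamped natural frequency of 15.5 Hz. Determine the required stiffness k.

ω_n = 2πf_n = 2π × 15.5 = 97.39 rad/s.
k = m·ω_n² = 249 × 97.39² = 249 × 9485 = 2362000 N/m.

2360000 N/m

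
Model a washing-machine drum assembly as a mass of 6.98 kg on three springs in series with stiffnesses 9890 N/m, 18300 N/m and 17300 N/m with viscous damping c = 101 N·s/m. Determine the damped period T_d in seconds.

0.253 s

Series springs: 1/k_eq = 1/9890 + 1/18300 + 1/17300 = 0.0002136, so k_eq = 4683 N/m.
ω_n = √(k_eq/m) = √(4683/6.98) = 25.90 rad/s.
Critical damping c_c = 2√(k_eq·m) = 2√(4683 × 6.98) = 361.6 N·s/m, so ζ = c/c_c = 101/361.6 = 0.2793.
ω_d = ω_n√(1 − ζ²) = 25.90 × √(1 − 0.0780) = 24.87 rad/s.
T_d = 2π/ω_d = 0.2526 s.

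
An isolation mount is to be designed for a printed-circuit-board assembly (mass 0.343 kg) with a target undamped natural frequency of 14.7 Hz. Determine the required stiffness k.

2930 N/m

ω_n = 2πf_n = 2π × 14.7 = 92.36 rad/s.
k = m·ω_n² = 0.343 × 92.36² = 0.343 × 8531 = 2926 N/m.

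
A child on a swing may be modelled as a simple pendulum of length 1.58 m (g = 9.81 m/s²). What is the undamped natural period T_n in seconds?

For a simple pendulum ω_n = √(g/L) = √(9.81/1.58) = √6.209 = 2.492 rad/s.
T_n = 2π/ω_n = 6.283/2.492 = 2.522 s.

2.52 s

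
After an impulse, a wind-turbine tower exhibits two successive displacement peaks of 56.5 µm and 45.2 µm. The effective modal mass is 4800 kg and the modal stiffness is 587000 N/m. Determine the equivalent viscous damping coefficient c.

3770 N·s/m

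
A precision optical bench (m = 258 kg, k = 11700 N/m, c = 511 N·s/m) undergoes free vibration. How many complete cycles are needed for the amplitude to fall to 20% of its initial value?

2 cycles

ζ = c/(2√(km)) = 511/(2√(11700 × 258)) = 511/3475 = 0.1471.
Logarithmic decrement δ = 2πζ/√(1 − ζ²) = 2π × 0.1471/√(1 − 0.0216) = 0.9341.
x_n/x₀ = e^(−nδ) ≤ 0.2; take ln: n ≥ ln(1/0.2)/δ = 1.609/0.9341 = 1.723.
So 2 complete cycles are required.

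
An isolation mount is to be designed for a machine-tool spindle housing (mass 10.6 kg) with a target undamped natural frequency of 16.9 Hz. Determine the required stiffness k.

ω_n = 2πf_n = 2π × 16.9 = 106.2 rad/s.
k = m·ω_n² = 10.6 × 106.2² = 10.6 × 11280 = 119500 N/m.

120000 N/m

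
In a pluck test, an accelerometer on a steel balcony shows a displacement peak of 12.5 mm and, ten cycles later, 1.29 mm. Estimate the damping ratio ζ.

0.0361

Logarithmic decrement δ = (1/n)·ln(x₀/x_n) = (1/10)·ln(12.5/1.29) = (1/10)·ln(9.690) = 0.2271.
ζ = δ/√(4π² + δ²) = 0.2271/√(39.48 + 0.0516) = 0.2271/6.287 = 0.03612.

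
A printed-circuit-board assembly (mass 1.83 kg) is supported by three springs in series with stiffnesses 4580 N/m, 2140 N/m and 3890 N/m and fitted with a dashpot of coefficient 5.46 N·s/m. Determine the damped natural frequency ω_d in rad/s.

24.0 rad/s

Series springs: 1/k_eq = 1/4580 + 1/2140 + 1/3890 = 0.0009427, so k_eq = 1061 N/m.
ω_n = √(k_eq/m) = √(1061/1.83) = 24.08 rad/s.
Critical damping c_c = 2√(k_eq·m) = 2√(1061 × 1.83) = 88.12 N·s/m, so ζ = c/c_c = 5.46/88.12 = 0.06196.
ω_d = ω_n√(1 − ζ²) = 24.08 × √(1 − 0.00384) = 24.03 rad/s.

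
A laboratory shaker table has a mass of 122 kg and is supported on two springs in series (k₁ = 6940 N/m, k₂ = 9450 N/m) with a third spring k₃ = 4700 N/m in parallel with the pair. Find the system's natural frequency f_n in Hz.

1.34 Hz

Series pair: k_s = k₁k₂/(k₁+k₂) = (6940)(9450)/(6940 + 9450) = 4001 N/m. In parallel with k₃: k_eq = 4001 + 4700 = 8701 N/m.
ω_n = √(k_eq/m) = √(8701/122) = √71.32 = 8.445 rad/s.
f_n = ω_n/(2π) = 8.445/6.283 = 1.344 Hz.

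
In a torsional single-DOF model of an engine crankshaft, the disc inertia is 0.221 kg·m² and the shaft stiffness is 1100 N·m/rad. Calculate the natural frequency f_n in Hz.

ω_n = √(k_t/J) = √(1100/0.221) = √4977 = 70.55 rad/s.
f_n = ω_n/(2π) = 70.55/6.283 = 11.23 Hz.

11.2 Hz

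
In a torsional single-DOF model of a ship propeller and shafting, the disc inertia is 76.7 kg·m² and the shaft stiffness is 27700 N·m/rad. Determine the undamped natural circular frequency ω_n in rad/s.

19.0 rad/s

ω_n = √(k_t/J) = √(27700/76.7) = √361.1 = 19.00 rad/s.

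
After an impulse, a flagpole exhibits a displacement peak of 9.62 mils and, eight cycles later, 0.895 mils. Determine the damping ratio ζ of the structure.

0.0472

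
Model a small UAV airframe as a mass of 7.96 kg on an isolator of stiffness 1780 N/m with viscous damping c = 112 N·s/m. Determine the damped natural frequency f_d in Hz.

ω_n = √(k/m) = √(1780/7.96) = 14.95 rad/s.
Critical damping c_c = 2√(k·m) = 2√(1780 × 7.96) = 238.1 N·s/m, so ζ = c/c_c = 112/238.1 = 0.4705.
ω_d = ω_n√(1 − ζ²) = 14.95 × √(1 − 0.221) = 13.20 rad/s.
f_d = ω_d/(2π) = 2.100 Hz.

2.10 Hz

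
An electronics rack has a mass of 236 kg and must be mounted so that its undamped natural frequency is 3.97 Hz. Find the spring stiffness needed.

147000 N/m

ω_n = 2πf_n = 2π × 3.97 = 24.94 rad/s.
k = m·ω_n² = 236 × 24.94² = 236 × 622.2 = 146800 N/m.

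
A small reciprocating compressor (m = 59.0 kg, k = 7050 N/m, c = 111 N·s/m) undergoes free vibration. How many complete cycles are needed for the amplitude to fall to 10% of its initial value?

ζ = c/(2√(km)) = 111/(2√(7050 × 59.0)) = 111/1290 = 0.08605.
Logarithmic decrement δ = 2πζ/√(1 − ζ²) = 2π × 0.08605/√(1 − 0.00741) = 0.5427.
x_n/x₀ = e^(−nδ) ≤ 0.1; take ln: n ≥ ln(1/0.1)/δ = 2.303/0.5427 = 4.243.
So 5 complete cycles are required.

5 cycles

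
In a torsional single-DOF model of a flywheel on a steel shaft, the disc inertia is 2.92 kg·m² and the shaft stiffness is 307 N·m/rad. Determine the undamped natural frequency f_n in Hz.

1.63 Hz

ω_n = √(k_t/J) = √(307/2.92) = √105.1 = 10.25 rad/s.
f_n = ω_n/(2π) = 10.25/6.283 = 1.632 Hz.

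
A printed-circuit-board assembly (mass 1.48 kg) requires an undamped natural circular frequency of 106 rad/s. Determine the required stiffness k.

k = m·ω_n² = 1.48 × 106.0² = 1.48 × 11240 = 16630 N/m.

16600 N/m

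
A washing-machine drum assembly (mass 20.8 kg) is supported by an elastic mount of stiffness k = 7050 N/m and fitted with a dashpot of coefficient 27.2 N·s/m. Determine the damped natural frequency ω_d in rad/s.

18.4 rad/s

ω_n = √(k/m) = √(7050/20.8) = 18.41 rad/s.
Critical damping c_c = 2√(k·m) = 2√(7050 × 20.8) = 765.9 N·s/m, so ζ = c/c_c = 27.2/765.9 = 0.03552.
ω_d = ω_n√(1 − ζ²) = 18.41 × √(1 − 0.00126) = 18.40 rad/s.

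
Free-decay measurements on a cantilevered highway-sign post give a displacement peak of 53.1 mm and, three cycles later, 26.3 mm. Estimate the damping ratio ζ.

0.0372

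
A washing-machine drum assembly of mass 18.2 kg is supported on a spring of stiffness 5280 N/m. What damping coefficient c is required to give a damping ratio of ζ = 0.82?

c_c = 2√(k·m) = 2√(5280 × 18.2) = 620.0 N·s/m.
c = ζ·c_c = 0.82 × 620.0 = 508.4 N·s/m.

508 N·s/m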